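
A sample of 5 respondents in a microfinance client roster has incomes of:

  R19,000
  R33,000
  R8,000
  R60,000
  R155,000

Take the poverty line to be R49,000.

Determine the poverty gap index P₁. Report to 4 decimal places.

Below z: R8,000, R19,000, R33,000 (q = 3 of N = 5).
Normalized shortfalls: (49000−8000)/49000 = 0.8367; (49000−19000)/49000 = 0.6122; (49000−33000)/49000 = 0.3265.
Σ = 1.775510. Dividing by the full population N = 5 gives P₁ = 0.3551.

0.3551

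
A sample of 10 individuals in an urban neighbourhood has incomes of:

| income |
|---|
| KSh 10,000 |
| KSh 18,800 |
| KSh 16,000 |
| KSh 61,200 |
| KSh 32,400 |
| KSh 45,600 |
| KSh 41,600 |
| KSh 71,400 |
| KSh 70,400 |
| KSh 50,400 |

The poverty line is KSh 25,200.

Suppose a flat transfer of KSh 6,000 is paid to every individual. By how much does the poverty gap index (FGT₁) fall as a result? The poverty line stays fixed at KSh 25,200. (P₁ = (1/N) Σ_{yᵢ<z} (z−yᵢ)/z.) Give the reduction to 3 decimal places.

0.071

Before: below the line — KSh 10,000, KSh 16,000, KSh 18,800; poverty gap index (FGT₁) = 0.12222.
After the KSh 6,000 transfer: below the line — KSh 16,000, KSh 22,000, KSh 24,800; poverty gap index (FGT₁) = 0.05079.
Reduction = 0.12222 − 0.05079 = 0.071.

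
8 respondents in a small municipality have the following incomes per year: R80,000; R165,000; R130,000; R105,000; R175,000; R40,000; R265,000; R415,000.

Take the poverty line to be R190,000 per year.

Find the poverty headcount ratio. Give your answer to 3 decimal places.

6 of the 8 respondents have income below R190,000.
H = 6/8 = 0.750.

0.750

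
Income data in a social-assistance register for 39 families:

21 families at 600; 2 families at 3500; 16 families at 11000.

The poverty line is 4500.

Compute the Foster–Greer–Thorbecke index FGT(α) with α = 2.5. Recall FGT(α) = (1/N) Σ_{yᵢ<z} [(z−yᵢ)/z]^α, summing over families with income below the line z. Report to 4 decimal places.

0.3777

Below the line: 21×600, 2×3500 (q = 23 of N = 39).
Shortfall ratios: (4500−600)/4500 = 0.8667 (×21); (4500−3500)/4500 = 0.2222 (×2).
Raised to α = 2.5: 0.69925 (×21); 0.02328 (×2).
Sum = 14.730733; FGT(2.5) = 14.730733 / 39 = 0.3777.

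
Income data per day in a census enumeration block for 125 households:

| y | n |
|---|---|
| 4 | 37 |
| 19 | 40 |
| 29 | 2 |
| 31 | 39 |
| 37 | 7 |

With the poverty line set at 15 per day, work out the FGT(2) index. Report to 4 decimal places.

Below the line: 37×4 (q = 37 of N = 125).
Shortfall ratios: (15−4)/15 = 0.7333 (×37).
Squared: 0.5378 (×37).
Sum = 19.897778; P₂ = 19.897778 / 125 = 0.1592.

0.1592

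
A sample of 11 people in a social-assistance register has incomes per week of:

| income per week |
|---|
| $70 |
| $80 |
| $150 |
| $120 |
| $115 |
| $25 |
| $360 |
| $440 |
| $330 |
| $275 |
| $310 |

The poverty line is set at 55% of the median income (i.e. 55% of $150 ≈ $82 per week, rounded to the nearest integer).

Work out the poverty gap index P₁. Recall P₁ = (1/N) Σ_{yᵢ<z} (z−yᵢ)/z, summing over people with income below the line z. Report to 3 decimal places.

0.079

Poor units: $25, $70, $80 (q = 3 of N = 11).
Relative gaps: (82−25)/82 = 0.6951; (82−70)/82 = 0.1463; (82−80)/82 = 0.0244.
Sum of shortfalls = 0.865854; P₁ averages over all N: 0.865854 / 11 = 0.079.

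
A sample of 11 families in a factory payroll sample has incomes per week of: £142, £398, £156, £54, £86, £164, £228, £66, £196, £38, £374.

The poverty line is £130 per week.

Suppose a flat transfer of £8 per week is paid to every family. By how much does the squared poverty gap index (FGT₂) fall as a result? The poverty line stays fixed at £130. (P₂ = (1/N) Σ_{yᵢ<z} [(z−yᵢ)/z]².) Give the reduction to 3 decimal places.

0.022

Before: below the line — £38, £54, £66, £86; squared poverty gap index (FGT₂) = 0.10905.
After the £8 transfer: below the line — £46, £62, £74, £94; squared poverty gap index (FGT₂) = 0.08667.
Reduction = 0.10905 − 0.08667 = 0.022.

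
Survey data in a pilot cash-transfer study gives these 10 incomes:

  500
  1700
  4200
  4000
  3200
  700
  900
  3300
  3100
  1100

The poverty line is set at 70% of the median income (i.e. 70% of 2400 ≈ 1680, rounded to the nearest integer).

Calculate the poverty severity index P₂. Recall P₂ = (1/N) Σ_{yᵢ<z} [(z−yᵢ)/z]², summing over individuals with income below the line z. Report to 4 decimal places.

0.1168

Below z: 500, 700, 900, 1100 (q = 4 of N = 10).
Shortfall ratios: (1680−500)/1680 = 0.7024; (1680−700)/1680 = 0.5833; (1680−900)/1680 = 0.4643; (1680−1100)/1680 = 0.3452.
Squared: 0.4933; 0.3403; 0.2156; 0.1192.
Sum = 1.168367; P₂ = 1.168367 / 10 = 0.1168.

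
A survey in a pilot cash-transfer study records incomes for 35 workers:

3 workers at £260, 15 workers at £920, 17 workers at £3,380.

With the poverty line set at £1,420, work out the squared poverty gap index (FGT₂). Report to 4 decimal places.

0.1103

Below z: 3×£260, 15×£920 (q = 18 of N = 35).
Relative gaps: (1420−260)/1420 = 0.8169 (×3); (1420−920)/1420 = 0.3521 (×15).
Squared: 0.6673 (×3); 0.1240 (×15).
Sum = 3.861734; P₂ = 3.861734 / 35 = 0.1103.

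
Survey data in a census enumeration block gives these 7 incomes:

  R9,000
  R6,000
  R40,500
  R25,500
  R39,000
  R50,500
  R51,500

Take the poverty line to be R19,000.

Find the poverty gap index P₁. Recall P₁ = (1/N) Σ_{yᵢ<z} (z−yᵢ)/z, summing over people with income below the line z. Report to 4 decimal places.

0.1729

Below the line: R6,000, R9,000 (q = 2 of N = 7).
Normalized shortfalls: (19000−6000)/19000 = 0.6842; (19000−9000)/19000 = 0.5263.
Sum of shortfalls = 1.210526; P₁ averages over all N: 1.210526 / 7 = 0.1729.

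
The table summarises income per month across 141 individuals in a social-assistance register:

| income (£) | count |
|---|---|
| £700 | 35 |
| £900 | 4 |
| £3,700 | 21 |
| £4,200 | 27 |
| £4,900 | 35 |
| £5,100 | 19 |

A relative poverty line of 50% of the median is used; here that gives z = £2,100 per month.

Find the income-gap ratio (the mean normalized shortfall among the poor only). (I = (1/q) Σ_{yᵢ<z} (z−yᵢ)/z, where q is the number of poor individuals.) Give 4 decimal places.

Incomes under z: 35×£700, 4×£900 (q = 39 of N = 141).
Shortfall ratios (z−y)/z: 0.6667 (×35), 0.5714 (×4); sum = 25.619048.
The income-gap ratio divides by q (the poor only): 25.619048 / 39 = 0.6569.

0.6569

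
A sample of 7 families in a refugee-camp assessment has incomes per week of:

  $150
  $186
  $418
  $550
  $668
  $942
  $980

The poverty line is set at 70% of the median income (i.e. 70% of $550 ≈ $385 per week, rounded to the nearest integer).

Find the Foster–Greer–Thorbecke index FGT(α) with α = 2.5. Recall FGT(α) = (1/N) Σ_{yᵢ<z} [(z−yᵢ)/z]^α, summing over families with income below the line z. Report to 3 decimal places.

Below the line: $150, $186 (q = 2 of N = 7).
Gap ratios (z−y)/z: (385−150)/385 = 0.6104; (385−186)/385 = 0.5169.
Raised to α = 2.5: 0.29108; 0.19208.
Sum = 0.483163; FGT(2.5) = 0.483163 / 7 = 0.069.

0.069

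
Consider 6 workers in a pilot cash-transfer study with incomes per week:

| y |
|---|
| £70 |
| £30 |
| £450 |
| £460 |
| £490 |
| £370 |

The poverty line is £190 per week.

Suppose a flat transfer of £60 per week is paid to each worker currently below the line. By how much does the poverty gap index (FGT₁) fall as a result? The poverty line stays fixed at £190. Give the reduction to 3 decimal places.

Before: below the line — £30, £70; poverty gap index (FGT₁) = 0.24561.
After the £60 transfer: below the line — £90, £130; poverty gap index (FGT₁) = 0.14035.
Reduction = 0.24561 − 0.14035 = 0.105.

0.105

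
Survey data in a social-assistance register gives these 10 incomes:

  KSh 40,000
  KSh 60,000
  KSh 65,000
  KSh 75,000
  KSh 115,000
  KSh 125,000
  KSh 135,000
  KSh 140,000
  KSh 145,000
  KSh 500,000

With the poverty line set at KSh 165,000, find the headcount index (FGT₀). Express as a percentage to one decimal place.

90.0%

9 of the 10 families have income below KSh 165,000.
H = 9/10 = 90.0%.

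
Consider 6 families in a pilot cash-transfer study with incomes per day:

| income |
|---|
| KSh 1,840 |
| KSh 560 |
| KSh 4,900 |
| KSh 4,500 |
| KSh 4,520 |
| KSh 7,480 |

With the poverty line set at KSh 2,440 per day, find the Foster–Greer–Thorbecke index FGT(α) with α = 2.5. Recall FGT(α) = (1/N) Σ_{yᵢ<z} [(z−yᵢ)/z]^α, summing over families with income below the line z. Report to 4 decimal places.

0.0918

Incomes under z: KSh 560, KSh 1,840 (q = 2 of N = 6).
Normalized shortfalls: (2440−560)/2440 = 0.7705; (2440−1840)/2440 = 0.2459.
Raised to α = 2.5: 0.52110; 0.02998.
Sum = 0.551084; FGT(2.5) = 0.551084 / 6 = 0.0918.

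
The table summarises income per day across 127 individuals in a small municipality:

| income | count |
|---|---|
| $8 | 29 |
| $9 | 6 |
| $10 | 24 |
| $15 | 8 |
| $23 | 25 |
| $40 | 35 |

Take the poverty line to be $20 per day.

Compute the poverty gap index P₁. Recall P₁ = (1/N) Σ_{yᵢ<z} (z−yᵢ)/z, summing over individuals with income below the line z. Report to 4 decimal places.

Below the line: 29×$8, 6×$9, 24×$10, 8×$15 (q = 67 of N = 127).
Shortfall ratios: (20−8)/20 = 0.6000 (×29); (20−9)/20 = 0.5500 (×6); (20−10)/20 = 0.5000 (×24); (20−15)/20 = 0.2500 (×8).
Sum of shortfalls = 34.700000; P₁ averages over all N: 34.700000 / 127 = 0.2732.

0.2732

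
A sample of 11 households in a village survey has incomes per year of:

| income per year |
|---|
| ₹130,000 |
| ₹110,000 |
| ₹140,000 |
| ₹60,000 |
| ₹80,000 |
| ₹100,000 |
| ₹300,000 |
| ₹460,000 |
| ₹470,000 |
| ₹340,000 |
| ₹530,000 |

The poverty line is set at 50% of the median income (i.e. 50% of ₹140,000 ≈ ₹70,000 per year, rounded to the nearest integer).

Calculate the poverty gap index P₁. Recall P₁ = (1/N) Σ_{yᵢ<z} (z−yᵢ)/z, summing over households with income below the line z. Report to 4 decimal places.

0.0130

Below z: ₹60,000 (q = 1 of N = 11).
Gap ratios (z−y)/z: (70000−60000)/70000 = 0.1429.
Sum of shortfalls = 0.142857; P₁ averages over all N: 0.142857 / 11 = 0.0130.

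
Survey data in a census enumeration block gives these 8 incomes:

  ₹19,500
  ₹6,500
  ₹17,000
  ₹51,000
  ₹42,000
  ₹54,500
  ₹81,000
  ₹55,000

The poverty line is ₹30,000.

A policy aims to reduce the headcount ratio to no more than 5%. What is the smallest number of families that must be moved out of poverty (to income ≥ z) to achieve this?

Currently q = 3 of N = 8 are below the line (H = 0.375).
A headcount ratio of at most 5% allows at most ⌊0.05 × 8⌋ = 0 poor families.
So at least 3 − 0 = 3 must be lifted.

3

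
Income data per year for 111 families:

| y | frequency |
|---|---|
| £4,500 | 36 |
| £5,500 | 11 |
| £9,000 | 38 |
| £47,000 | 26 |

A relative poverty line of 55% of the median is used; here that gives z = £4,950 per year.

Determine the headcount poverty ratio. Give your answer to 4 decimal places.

36 of the 111 families have income below £4,950.
H = 36/111 = 0.3243.

0.3243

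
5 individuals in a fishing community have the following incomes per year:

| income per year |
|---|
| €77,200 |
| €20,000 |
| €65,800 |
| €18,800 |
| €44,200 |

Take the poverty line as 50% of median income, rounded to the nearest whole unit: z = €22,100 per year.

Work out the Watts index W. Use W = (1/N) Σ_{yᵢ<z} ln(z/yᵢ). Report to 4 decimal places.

0.0523

Poor units: €18,800, €20,000 (q = 2 of N = 5).
ln(z/y) terms: ln(22100/18800) = 0.1617; ln(22100/20000) = 0.0998.
W = 0.261566 / 5 = 0.0523.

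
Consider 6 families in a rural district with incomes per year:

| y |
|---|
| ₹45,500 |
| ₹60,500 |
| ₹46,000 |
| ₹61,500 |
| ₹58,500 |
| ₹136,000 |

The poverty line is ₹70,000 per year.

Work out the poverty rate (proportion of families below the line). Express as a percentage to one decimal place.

83.3%

5 of the 6 families have income below ₹70,000.
H = 5/6 = 83.3%.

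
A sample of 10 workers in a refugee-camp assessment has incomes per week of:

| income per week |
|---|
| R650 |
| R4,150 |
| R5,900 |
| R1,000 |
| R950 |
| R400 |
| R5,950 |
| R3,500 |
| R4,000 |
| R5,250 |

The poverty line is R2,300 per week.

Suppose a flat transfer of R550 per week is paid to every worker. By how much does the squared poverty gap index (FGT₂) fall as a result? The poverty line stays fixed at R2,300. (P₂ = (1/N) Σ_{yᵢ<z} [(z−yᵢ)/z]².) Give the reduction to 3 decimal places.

0.106

Before: below the line — R400, R650, R950, R1,000; squared poverty gap index (FGT₂) = 0.18611.
After the R550 transfer: below the line — R950, R1,200, R1,500, R1,550; squared poverty gap index (FGT₂) = 0.08006.
Reduction = 0.18611 − 0.08006 = 0.106.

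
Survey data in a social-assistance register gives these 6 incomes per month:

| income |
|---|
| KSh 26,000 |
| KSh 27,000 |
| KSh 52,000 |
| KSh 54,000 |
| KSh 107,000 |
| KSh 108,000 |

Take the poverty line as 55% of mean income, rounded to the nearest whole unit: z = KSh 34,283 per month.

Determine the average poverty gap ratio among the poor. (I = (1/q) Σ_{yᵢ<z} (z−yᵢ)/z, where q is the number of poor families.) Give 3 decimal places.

Poor units: KSh 26,000, KSh 27,000 (q = 2 of N = 6).
Shortfall ratios (z−y)/z: 0.2416, 0.2124; sum = 0.454044.
I averages over the q = 2 poor units only: 0.454044 / 2 = 0.227.

0.227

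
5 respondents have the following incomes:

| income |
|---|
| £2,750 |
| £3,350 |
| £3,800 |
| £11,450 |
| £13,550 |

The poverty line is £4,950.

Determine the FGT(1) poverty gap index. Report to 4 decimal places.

Incomes under z: £2,750, £3,350, £3,800 (q = 3 of N = 5).
Relative gaps: (4950−2750)/4950 = 0.4444; (4950−3350)/4950 = 0.3232; (4950−3800)/4950 = 0.2323.
Sum of shortfalls = 1.000000; P₁ averages over all N: 1.000000 / 5 = 0.2000.

0.2000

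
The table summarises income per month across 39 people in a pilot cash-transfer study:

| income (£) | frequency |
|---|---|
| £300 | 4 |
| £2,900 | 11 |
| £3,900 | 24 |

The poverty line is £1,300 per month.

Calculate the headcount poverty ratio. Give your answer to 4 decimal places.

0.1026

4 of the 39 people have income below £1,300.
H = 4/39 = 0.1026.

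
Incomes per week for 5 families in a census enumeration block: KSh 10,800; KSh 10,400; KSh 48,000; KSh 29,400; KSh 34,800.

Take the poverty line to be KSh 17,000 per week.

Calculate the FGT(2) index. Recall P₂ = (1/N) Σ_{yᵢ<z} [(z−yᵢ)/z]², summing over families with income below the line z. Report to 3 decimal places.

0.057

Incomes under z: KSh 10,400, KSh 10,800 (q = 2 of N = 5).
Shortfall ratios: (17000−10400)/17000 = 0.3882; (17000−10800)/17000 = 0.3647.
Squared: 0.1507; 0.1330.
Sum = 0.283737; P₂ = 0.283737 / 5 = 0.057.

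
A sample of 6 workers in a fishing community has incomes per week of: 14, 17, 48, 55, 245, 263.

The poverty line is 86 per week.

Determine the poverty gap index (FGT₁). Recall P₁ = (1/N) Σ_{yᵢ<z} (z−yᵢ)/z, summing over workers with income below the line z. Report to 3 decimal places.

0.407

Below the line: 14, 17, 48, 55 (q = 4 of N = 6).
Normalized shortfalls: (86−14)/86 = 0.8372; (86−17)/86 = 0.8023; (86−48)/86 = 0.4419; (86−55)/86 = 0.3605.
Sum of shortfalls = 2.441860; P₁ averages over all N: 2.441860 / 6 = 0.407.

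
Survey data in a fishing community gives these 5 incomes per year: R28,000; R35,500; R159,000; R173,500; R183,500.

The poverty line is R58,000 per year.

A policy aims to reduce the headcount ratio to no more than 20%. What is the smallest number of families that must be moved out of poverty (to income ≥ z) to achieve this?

1

Currently q = 2 of N = 5 are below the line (H = 0.400).
A headcount ratio of at most 20% allows at most ⌊0.20 × 5⌋ = 1 poor families.
So at least 2 − 1 = 1 must be lifted.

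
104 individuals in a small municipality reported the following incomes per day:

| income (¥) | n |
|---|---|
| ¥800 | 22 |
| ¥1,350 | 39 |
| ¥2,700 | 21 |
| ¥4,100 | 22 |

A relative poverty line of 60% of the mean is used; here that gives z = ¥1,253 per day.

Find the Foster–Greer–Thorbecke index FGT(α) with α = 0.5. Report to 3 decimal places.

Below z: 22×¥800 (q = 22 of N = 104).
Normalized shortfalls: (1253−800)/1253 = 0.3615 (×22).
Raised to α = 0.5: 0.60128 (×22).
Sum = 13.228063; FGT(0.5) = 13.228063 / 104 = 0.127.

0.127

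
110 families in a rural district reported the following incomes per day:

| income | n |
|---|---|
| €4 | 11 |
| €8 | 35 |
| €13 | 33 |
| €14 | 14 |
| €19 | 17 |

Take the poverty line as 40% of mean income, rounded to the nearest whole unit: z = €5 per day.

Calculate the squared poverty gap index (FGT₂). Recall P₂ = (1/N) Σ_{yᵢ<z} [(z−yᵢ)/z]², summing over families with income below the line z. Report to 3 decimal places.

Poor units: 11×€4 (q = 11 of N = 110).
Normalized shortfalls: (5−4)/5 = 0.2000 (×11).
Squared: 0.0400 (×11).
Sum = 0.440000; P₂ = 0.440000 / 110 = 0.004.

0.004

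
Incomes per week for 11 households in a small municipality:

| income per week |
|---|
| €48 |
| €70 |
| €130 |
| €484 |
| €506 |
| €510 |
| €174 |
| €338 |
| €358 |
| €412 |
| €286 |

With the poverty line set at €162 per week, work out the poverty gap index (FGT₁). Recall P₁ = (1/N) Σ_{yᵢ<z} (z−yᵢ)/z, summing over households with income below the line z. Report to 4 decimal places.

0.1336

Below the line: €48, €70, €130 (q = 3 of N = 11).
Relative gaps: (162−48)/162 = 0.7037; (162−70)/162 = 0.5679; (162−130)/162 = 0.1975.
Sum of shortfalls = 1.469136; P₁ averages over all N: 1.469136 / 11 = 0.1336.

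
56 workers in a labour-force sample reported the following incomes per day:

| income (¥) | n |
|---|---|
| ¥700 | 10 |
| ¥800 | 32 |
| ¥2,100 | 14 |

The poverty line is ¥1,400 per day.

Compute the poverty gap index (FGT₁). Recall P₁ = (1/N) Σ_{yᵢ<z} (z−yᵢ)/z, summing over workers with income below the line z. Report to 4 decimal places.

Poor units: 10×¥700, 32×¥800 (q = 42 of N = 56).
Gap ratios (z−y)/z: (1400−700)/1400 = 0.5000 (×10); (1400−800)/1400 = 0.4286 (×32).
Σ = 18.714286. Dividing by the full population N = 56 gives P₁ = 0.3342.

0.3342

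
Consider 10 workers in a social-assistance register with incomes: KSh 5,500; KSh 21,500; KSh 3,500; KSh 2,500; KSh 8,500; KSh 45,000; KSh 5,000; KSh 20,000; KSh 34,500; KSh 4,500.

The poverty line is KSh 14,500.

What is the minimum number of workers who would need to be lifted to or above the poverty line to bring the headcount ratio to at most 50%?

6 of the 10 workers are poor, so H = 6/10 = 0.600.
A headcount ratio of at most 50% allows at most ⌊0.50 × 10⌋ = 5 poor workers.
So at least 6 − 5 = 1 must be lifted.

1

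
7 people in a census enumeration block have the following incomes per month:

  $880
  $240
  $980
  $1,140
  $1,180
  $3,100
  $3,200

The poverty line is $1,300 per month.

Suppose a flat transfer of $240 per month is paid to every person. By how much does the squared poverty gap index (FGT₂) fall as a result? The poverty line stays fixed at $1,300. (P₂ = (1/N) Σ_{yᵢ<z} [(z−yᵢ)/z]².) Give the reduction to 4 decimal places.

Before: below the line — $240, $880, $980, $1,140, $1,180; squared poverty gap index (FGT₂) = 0.121927.
After the $240 transfer: below the line — $480, $1,120, $1,220; squared poverty gap index (FGT₂) = 0.060118.
Reduction = 0.121927 − 0.060118 = 0.0618.

0.0618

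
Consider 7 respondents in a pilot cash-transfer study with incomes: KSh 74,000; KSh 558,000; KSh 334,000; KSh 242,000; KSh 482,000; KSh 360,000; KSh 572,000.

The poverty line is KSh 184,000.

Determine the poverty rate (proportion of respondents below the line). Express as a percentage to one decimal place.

14.3%

1 of the 7 respondents have income below KSh 184,000.
H = 1/7 = 14.3%.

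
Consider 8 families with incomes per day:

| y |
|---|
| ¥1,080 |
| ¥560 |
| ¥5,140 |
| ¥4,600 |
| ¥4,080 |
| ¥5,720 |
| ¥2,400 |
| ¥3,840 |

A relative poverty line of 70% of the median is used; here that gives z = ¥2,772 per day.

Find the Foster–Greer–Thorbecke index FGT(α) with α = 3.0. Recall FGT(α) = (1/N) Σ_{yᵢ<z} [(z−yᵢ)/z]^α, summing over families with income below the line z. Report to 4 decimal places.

Poor units: ¥560, ¥1,080, ¥2,400 (q = 3 of N = 8).
Relative gaps: (2772−560)/2772 = 0.7980; (2772−1080)/2772 = 0.6104; (2772−2400)/2772 = 0.1342.
Raised to α = 3.0: 0.50813; 0.22742; 0.00242.
Sum = 0.737964; FGT(3.0) = 0.737964 / 8 = 0.0922.

0.0922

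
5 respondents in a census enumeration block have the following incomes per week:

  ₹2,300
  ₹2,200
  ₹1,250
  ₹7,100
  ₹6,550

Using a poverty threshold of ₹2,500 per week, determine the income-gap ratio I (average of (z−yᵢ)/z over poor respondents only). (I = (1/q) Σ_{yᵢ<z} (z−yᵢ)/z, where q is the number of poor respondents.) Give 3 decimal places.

Incomes under z: ₹1,250, ₹2,200, ₹2,300 (q = 3 of N = 5).
Relative gaps: 0.5000, 0.1200, 0.0800; sum = 0.700000.
I averages over the q = 3 poor units only: 0.700000 / 3 = 0.233.

0.233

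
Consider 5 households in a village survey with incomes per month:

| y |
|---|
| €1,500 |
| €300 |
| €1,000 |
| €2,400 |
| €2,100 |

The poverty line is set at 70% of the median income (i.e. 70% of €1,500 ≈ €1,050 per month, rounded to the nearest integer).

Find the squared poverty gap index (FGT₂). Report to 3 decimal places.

Poor units: €300, €1,000 (q = 2 of N = 5).
Shortfall ratios: (1050−300)/1050 = 0.7143; (1050−1000)/1050 = 0.0476.
Squared: 0.5102; 0.0023.
Sum = 0.512472; P₂ = 0.512472 / 5 = 0.102.

0.102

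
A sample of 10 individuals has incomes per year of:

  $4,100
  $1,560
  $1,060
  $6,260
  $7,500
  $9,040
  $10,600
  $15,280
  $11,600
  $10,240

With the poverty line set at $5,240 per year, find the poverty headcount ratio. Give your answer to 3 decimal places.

3 of the 10 individuals have income below $5,240.
H = 3/10 = 0.300.

0.300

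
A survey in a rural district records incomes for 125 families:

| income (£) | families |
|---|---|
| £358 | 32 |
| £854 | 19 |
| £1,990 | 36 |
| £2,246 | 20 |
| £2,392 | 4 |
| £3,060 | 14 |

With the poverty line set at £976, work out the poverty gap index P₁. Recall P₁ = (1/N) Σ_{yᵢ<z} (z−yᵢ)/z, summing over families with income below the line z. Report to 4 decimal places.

Poor units: 32×£358, 19×£854 (q = 51 of N = 125).
Shortfall ratios: (976−358)/976 = 0.6332 (×32); (976−854)/976 = 0.1250 (×19).
Σ = 22.637295. Dividing by the full population N = 125 gives P₁ = 0.1811.

0.1811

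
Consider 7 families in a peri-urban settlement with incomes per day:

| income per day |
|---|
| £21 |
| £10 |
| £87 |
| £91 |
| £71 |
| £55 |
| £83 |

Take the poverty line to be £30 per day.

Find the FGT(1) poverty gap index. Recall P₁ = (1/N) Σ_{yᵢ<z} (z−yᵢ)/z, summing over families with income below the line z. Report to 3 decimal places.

Incomes under z: £10, £21 (q = 2 of N = 7).
Relative gaps: (30−10)/30 = 0.6667; (30−21)/30 = 0.3000.
Σ = 0.966667. Dividing by the full population N = 7 gives P₁ = 0.138.

0.138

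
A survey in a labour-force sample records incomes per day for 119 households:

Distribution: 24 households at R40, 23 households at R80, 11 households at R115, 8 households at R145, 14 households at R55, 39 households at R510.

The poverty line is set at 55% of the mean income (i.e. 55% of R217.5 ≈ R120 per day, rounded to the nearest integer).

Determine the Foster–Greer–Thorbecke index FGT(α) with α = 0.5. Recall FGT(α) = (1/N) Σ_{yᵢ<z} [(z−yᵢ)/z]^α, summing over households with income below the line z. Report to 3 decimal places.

Below z: 24×R40, 14×R55, 23×R80, 11×R115 (q = 72 of N = 119).
Shortfall ratios: (120−40)/120 = 0.6667 (×24); (120−55)/120 = 0.5417 (×14); (120−80)/120 = 0.3333 (×23); (120−115)/120 = 0.0417 (×11).
Raised to α = 0.5: 0.81650 (×24); 0.73598 (×14); 0.57735 (×23); 0.20412 (×11).
Sum = 45.424061; FGT(0.5) = 45.424061 / 119 = 0.382.

0.382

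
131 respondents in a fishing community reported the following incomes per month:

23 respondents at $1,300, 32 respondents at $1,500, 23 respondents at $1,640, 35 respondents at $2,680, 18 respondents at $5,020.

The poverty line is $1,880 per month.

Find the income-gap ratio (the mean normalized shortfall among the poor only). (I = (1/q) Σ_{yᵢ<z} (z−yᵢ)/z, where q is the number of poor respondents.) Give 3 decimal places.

Below z: 23×$1,300, 32×$1,500, 23×$1,640 (q = 78 of N = 131).
Shortfall ratios (z−y)/z: 0.3085 (×23), 0.2021 (×32), 0.1277 (×23); sum = 16.500000.
I averages over the q = 78 poor units only: 16.500000 / 78 = 0.212.

0.212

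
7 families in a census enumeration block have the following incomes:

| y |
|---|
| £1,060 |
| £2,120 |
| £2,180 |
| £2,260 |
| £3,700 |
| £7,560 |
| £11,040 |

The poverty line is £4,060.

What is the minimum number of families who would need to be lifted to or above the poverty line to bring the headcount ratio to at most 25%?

5 of the 7 families are poor, so H = 5/7 = 0.714.
A headcount ratio of at most 25% allows at most ⌊0.25 × 7⌋ = 1 poor families.
So at least 5 − 1 = 4 must be lifted.

4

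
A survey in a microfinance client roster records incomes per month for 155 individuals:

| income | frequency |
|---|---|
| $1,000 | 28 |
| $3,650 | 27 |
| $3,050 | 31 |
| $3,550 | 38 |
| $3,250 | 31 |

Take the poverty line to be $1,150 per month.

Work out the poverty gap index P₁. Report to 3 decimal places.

0.024

Incomes under z: 28×$1,000 (q = 28 of N = 155).
Normalized shortfalls: (1150−1000)/1150 = 0.1304 (×28).
Σ = 3.652174. Dividing by the full population N = 155 gives P₁ = 0.024.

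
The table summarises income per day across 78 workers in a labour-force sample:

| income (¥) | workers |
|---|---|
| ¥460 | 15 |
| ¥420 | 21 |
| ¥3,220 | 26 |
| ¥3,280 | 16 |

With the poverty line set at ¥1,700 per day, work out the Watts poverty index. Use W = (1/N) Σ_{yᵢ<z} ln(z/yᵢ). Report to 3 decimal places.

Incomes under z: 21×¥420, 15×¥460 (q = 36 of N = 78).
Log gaps: ln(1700/420) = 1.3981 (×21); ln(1700/460) = 1.3072 (×15).
W = 48.968061 / 78 = 0.628.

0.628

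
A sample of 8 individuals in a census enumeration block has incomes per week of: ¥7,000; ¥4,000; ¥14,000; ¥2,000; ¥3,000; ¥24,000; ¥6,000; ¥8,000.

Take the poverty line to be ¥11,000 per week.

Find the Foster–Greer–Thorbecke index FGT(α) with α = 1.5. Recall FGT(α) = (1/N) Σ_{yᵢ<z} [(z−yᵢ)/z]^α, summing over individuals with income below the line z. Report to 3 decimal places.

0.317

Incomes under z: ¥2,000, ¥3,000, ¥4,000, ¥6,000, ¥7,000, ¥8,000 (q = 6 of N = 8).
Relative gaps: (11000−2000)/11000 = 0.8182; (11000−3000)/11000 = 0.7273; (11000−4000)/11000 = 0.6364; (11000−6000)/11000 = 0.4545; (11000−7000)/11000 = 0.3636; (11000−8000)/11000 = 0.2727.
Raised to α = 1.5: 0.74007; 0.62022; 0.50764; 0.30645; 0.21928; 0.14243.
Sum = 2.536099; FGT(1.5) = 2.536099 / 8 = 0.317.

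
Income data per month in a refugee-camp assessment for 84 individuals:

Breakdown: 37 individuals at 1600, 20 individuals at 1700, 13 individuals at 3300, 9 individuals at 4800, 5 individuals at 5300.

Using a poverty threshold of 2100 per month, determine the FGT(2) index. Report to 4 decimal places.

0.0336

Below z: 37×1600, 20×1700 (q = 57 of N = 84).
Shortfall ratios: (2100−1600)/2100 = 0.2381 (×37); (2100−1700)/2100 = 0.1905 (×20).
Squared: 0.0567 (×37); 0.0363 (×20).
Sum = 2.823129; P₂ = 2.823129 / 84 = 0.0336.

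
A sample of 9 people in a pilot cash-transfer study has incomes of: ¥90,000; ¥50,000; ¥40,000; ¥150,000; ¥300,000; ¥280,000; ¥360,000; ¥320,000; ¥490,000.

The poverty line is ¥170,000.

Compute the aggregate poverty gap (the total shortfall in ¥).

¥350,000

Below the line: ¥40,000, ¥50,000, ¥90,000, ¥150,000 (q = 4 of N = 9).
Individual gaps: 170000−40000 = 130000; 170000−50000 = 120000; 170000−90000 = 80000; 170000−150000 = 20000.
Aggregate gap = ¥350,000.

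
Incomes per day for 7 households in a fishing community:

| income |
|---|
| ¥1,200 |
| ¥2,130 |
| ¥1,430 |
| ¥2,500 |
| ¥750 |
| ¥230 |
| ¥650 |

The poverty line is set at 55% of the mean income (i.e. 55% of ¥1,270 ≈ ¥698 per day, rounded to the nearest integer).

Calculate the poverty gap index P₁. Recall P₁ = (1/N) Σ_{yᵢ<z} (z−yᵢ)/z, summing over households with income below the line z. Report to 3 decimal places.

0.106

Incomes under z: ¥230, ¥650 (q = 2 of N = 7).
Gap ratios (z−y)/z: (698−230)/698 = 0.6705; (698−650)/698 = 0.0688.
Σ = 0.739255. Dividing by the full population N = 7 gives P₁ = 0.106.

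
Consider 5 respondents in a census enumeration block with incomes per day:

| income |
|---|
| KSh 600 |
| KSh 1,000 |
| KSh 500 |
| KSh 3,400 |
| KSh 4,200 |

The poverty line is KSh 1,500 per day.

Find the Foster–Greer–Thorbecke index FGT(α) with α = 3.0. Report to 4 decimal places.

Below z: KSh 500, KSh 600, KSh 1,000 (q = 3 of N = 5).
Relative gaps: (1500−500)/1500 = 0.6667; (1500−600)/1500 = 0.6000; (1500−1000)/1500 = 0.3333.
Raised to α = 3.0: 0.29630; 0.21600; 0.03704.
Sum = 0.549333; FGT(3.0) = 0.549333 / 5 = 0.1099.

0.1099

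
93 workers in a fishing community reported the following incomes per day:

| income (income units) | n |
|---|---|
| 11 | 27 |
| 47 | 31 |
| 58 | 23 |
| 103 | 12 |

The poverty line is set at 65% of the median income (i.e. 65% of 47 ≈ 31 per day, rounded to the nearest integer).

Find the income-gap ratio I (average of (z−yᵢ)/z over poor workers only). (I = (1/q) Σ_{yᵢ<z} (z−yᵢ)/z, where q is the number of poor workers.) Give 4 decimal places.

0.6452

Below z: 27×11 (q = 27 of N = 93).
Shortfall ratios (z−y)/z: 0.6452 (×27); sum = 17.419355.
I averages over the q = 27 poor units only: 17.419355 / 27 = 0.6452.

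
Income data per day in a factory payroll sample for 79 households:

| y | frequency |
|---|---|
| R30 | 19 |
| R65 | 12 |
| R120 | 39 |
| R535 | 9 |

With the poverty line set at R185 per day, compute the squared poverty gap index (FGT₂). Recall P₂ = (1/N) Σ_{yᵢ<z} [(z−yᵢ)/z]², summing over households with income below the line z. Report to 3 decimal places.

0.294

Poor units: 19×R30, 12×R65, 39×R120 (q = 70 of N = 79).
Normalized shortfalls: (185−30)/185 = 0.8378 (×19); (185−65)/185 = 0.6486 (×12); (185−120)/185 = 0.3514 (×39).
Squared: 0.7020 (×19); 0.4207 (×12); 0.1234 (×39).
Sum = 23.200877; P₂ = 23.200877 / 79 = 0.294.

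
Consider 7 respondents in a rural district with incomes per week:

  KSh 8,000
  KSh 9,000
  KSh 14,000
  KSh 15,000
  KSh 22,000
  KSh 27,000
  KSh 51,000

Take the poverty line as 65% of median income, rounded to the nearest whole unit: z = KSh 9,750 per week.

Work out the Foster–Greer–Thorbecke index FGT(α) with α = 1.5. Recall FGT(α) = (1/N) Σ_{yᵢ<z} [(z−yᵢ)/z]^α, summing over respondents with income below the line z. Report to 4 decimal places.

0.0139

Incomes under z: KSh 8,000, KSh 9,000 (q = 2 of N = 7).
Relative gaps: (9750−8000)/9750 = 0.1795; (9750−9000)/9750 = 0.0769.
Raised to α = 1.5: 0.07604; 0.02133.
Sum = 0.097376; FGT(1.5) = 0.097376 / 7 = 0.0139.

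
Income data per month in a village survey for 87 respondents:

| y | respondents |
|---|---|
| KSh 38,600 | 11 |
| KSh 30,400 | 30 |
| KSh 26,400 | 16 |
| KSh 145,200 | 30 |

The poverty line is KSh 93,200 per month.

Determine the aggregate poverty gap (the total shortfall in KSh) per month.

KSh 3,553,400

Below z: 16×KSh 26,400, 30×KSh 30,400, 11×KSh 38,600 (q = 57 of N = 87).
Individual gaps: 16×(93200−26400) = 1068800; 30×(93200−30400) = 1884000; 11×(93200−38600) = 600600.
Aggregate gap = KSh 3,553,400.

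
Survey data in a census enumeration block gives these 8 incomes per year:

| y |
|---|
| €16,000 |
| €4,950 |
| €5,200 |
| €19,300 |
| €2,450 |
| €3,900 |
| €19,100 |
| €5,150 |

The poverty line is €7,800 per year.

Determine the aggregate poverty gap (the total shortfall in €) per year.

€17,350

Below the line: €2,450, €3,900, €4,950, €5,150, €5,200 (q = 5 of N = 8).
Individual gaps: 7800−2450 = 5350; 7800−3900 = 3900; 7800−4950 = 2850; 7800−5150 = 2650; 7800−5200 = 2600.
Aggregate gap = €17,350.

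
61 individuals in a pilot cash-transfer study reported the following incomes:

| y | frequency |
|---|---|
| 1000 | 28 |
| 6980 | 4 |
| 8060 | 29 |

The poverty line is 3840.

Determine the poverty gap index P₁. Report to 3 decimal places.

Below z: 28×1000 (q = 28 of N = 61).
Relative gaps: (3840−1000)/3840 = 0.7396 (×28).
Sum of shortfalls = 20.708333; P₁ averages over all N: 20.708333 / 61 = 0.339.

0.339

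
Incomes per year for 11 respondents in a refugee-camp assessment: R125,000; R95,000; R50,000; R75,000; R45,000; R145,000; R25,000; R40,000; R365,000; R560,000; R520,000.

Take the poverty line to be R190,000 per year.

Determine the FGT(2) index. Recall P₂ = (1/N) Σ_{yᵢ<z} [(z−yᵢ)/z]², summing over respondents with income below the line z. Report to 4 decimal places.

0.2993

Below the line: R25,000, R40,000, R45,000, R50,000, R75,000, R95,000, R125,000, R145,000 (q = 8 of N = 11).
Gap ratios (z−y)/z: (190000−25000)/190000 = 0.8684; (190000−40000)/190000 = 0.7895; (190000−45000)/190000 = 0.7632; (190000−50000)/190000 = 0.7368; (190000−75000)/190000 = 0.6053; (190000−95000)/190000 = 0.5000; (190000−125000)/190000 = 0.3421; (190000−145000)/190000 = 0.2368.
Squared: 0.7542; 0.6233; 0.5824; 0.5429; 0.3663; 0.2500; 0.1170; 0.0561.
Sum = 3.292244; P₂ = 3.292244 / 11 = 0.2993.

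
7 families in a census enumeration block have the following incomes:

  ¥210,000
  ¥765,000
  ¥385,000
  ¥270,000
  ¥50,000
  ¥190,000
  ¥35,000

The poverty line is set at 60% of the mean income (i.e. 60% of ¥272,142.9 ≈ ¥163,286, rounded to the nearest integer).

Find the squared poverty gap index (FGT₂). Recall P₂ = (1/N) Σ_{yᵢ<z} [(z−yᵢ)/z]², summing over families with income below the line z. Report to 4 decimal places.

Incomes under z: ¥35,000, ¥50,000 (q = 2 of N = 7).
Gap ratios (z−y)/z: (163286−35000)/163286 = 0.7857; (163286−50000)/163286 = 0.6938.
Squared: 0.6172; 0.4813.
Sum = 1.098592; P₂ = 1.098592 / 7 = 0.1569.

0.1569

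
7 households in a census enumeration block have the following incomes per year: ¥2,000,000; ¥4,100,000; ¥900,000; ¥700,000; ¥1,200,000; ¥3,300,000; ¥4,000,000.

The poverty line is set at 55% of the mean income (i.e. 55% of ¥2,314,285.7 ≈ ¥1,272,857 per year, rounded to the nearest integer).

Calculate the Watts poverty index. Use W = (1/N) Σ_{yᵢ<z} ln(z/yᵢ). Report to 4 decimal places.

Below the line: ¥700,000, ¥900,000, ¥1,200,000 (q = 3 of N = 7).
Log gaps: ln(1272857/700000) = 0.5979; ln(1272857/900000) = 0.3466; ln(1272857/1200000) = 0.0589.
W = 1.003506 / 7 = 0.1434.

0.1434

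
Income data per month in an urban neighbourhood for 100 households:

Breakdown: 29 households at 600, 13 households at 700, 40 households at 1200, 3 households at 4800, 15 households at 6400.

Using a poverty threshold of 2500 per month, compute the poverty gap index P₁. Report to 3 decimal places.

Poor units: 29×600, 13×700, 40×1200 (q = 82 of N = 100).
Normalized shortfalls: (2500−600)/2500 = 0.7600 (×29); (2500−700)/2500 = 0.7200 (×13); (2500−1200)/2500 = 0.5200 (×40).
Σ = 52.200000. Dividing by the full population N = 100 gives P₁ = 0.522.

0.522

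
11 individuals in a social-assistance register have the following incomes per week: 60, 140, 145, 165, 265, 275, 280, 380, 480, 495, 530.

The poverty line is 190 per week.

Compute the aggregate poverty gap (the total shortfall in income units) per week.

Below the line: 60, 140, 145, 165 (q = 4 of N = 11).
Individual gaps: 190−60 = 130; 190−140 = 50; 190−145 = 45; 190−165 = 25.
Aggregate gap = 250.

250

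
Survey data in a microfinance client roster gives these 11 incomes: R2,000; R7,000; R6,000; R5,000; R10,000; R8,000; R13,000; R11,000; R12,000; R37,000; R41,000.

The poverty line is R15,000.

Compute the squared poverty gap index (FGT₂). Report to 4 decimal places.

Below z: R2,000, R5,000, R6,000, R7,000, R8,000, R10,000, R11,000, R12,000, R13,000 (q = 9 of N = 11).
Normalized shortfalls: (15000−2000)/15000 = 0.8667; (15000−5000)/15000 = 0.6667; (15000−6000)/15000 = 0.6000; (15000−7000)/15000 = 0.5333; (15000−8000)/15000 = 0.4667; (15000−10000)/15000 = 0.3333; (15000−11000)/15000 = 0.2667; (15000−12000)/15000 = 0.2000; (15000−13000)/15000 = 0.1333.
Squared: 0.7511; 0.4444; 0.3600; 0.2844; 0.2178; 0.1111; 0.0711; 0.0400; 0.0178.
Sum = 2.297778; P₂ = 2.297778 / 11 = 0.2089.

0.2089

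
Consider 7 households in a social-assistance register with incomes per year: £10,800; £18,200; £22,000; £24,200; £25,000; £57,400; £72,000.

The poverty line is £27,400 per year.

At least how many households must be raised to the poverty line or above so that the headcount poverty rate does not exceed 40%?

5 of the 7 households are poor, so H = 5/7 = 0.714.
A headcount ratio of at most 40% allows at most ⌊0.40 × 7⌋ = 2 poor households.
So at least 5 − 2 = 3 must be lifted.

3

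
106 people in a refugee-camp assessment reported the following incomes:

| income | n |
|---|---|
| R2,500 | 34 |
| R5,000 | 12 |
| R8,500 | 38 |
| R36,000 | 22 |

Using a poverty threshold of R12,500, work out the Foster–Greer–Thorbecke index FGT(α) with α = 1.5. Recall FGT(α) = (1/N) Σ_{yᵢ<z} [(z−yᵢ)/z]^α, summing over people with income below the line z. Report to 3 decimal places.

Below the line: 34×R2,500, 12×R5,000, 38×R8,500 (q = 84 of N = 106).
Relative gaps: (12500−2500)/12500 = 0.8000 (×34); (12500−5000)/12500 = 0.6000 (×12); (12500−8500)/12500 = 0.3200 (×38).
Raised to α = 1.5: 0.71554 (×34); 0.46476 (×12); 0.18102 (×38).
Sum = 36.784250; FGT(1.5) = 36.784250 / 106 = 0.347.

0.347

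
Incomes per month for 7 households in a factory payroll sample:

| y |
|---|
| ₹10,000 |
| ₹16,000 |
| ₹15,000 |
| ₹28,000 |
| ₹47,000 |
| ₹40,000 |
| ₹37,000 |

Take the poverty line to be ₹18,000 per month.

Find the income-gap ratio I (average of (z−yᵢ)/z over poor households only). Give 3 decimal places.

0.241

Below the line: ₹10,000, ₹15,000, ₹16,000 (q = 3 of N = 7).
Shortfall ratios (z−y)/z: 0.4444, 0.1667, 0.1111; sum = 0.722222.
I averages over the q = 3 poor units only: 0.722222 / 3 = 0.241.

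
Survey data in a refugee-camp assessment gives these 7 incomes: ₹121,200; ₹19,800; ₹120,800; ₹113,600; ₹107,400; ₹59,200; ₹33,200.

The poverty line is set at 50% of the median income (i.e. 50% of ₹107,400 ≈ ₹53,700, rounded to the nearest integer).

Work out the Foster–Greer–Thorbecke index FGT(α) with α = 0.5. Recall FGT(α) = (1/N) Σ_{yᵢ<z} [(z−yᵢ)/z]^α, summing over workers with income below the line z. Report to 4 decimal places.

0.2018

Below the line: ₹19,800, ₹33,200 (q = 2 of N = 7).
Shortfall ratios: (53700−19800)/53700 = 0.6313; (53700−33200)/53700 = 0.3818.
Raised to α = 0.5: 0.79453; 0.61786.
Sum = 1.412394; FGT(0.5) = 1.412394 / 7 = 0.2018.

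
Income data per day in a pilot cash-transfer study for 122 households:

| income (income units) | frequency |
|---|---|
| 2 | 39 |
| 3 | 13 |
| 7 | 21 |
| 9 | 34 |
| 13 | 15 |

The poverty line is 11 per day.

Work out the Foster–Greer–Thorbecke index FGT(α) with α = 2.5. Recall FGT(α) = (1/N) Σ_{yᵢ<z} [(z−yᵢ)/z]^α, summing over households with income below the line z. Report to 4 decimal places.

Incomes under z: 39×2, 13×3, 21×7, 34×9 (q = 107 of N = 122).
Shortfall ratios: (11−2)/11 = 0.8182 (×39); (11−3)/11 = 0.7273 (×13); (11−7)/11 = 0.3636 (×21); (11−9)/11 = 0.1818 (×34).
Raised to α = 2.5: 0.60551 (×39); 0.45107 (×13); 0.07974 (×21); 0.01410 (×34).
Sum = 31.632737; FGT(2.5) = 31.632737 / 122 = 0.2593.

0.2593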